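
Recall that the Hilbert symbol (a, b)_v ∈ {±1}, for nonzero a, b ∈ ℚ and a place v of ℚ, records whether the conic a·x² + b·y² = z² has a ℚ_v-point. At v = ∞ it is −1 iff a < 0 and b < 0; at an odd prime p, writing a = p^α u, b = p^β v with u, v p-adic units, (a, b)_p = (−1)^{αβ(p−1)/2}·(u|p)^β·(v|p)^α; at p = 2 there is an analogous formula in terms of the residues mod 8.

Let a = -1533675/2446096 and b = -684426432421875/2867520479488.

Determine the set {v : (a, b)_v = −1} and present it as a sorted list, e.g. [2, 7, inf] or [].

[3, 17, 23, inf]

Mod squares: a ≡ -3, b ≡ -8211. Check v ∈ {∞, 2, 3, 5, 7, 11, 13, 17, 23}.
v=∞: -3 < 0 and -8211 < 0  ⇒  (a,b)_∞ = -1.
v=17: a=17^-2·(≡10), b=17^-5·(≡11) mod 17; (10|17)=-1, (11|17)=-1; (−1)^{-2·-5·8}·(-1)^-5·(-1)^-2 = -1.
v=23: a=23^-2·(≡11), b=23^-1·(≡17) mod 23; (11|23)=-1, (17|23)=-1; (−1)^{-2·-1·11}·(-1)^-1·(-1)^-2 = -1.
v=3: a=3^1·(≡2), b=3^1·(≡2) mod 3; (2|3)=-1, (2|3)=-1; (−1)^{1·1·1}·(-1)^1·(-1)^1 = -1.
v=11: a=11^2·(≡2), b=11^2·(≡7) mod 11; (2|11)=-1, (7|11)=-1; (−1)^{2·2·5}·(-1)^2·(-1)^2 = +1.
v=2: v_2(a)=-4, v_2(b)=-8; units ≡ 5, 5 (mod 8); ε·ε+αω+βω = 0·0+-4·1+-8·1 ≡ 0  ⇒  (a,b)_2 = +1.
v=13: a=13^2·(≡4), b=13^6·(≡7) mod 13; (4|13)=+1, (7|13)=-1; (−1)^{2·6·6}·(+1)^6·(-1)^2 = +1.
v=5: a=5^2·(≡3), b=5^8·(≡1) mod 5; (3|5)=-1, (1|5)=+1; (−1)^{2·8·2}·(-1)^8·(+1)^2 = +1.
v=7: a=7^0·(≡2), b=7^-3·(≡5) mod 7; (2|7)=+1, (5|7)=-1; (−1)^{0·-3·3}·(+1)^-3·(-1)^0 = +1.
|Ram(-3, -8211)| = 4, even; anisotropic at {3, 17, 23, ∞}.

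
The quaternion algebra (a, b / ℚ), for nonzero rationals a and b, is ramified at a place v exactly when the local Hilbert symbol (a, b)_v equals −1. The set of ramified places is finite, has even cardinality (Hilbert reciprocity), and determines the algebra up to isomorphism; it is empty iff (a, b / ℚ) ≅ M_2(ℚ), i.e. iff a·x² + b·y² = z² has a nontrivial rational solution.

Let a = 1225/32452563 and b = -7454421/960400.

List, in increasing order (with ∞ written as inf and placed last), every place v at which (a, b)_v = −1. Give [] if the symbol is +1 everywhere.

(a, b) ≡ (3, -29) mod (ℚ^×)²; places V = {2, 3, 5, 7, 11, 13, 23, 29, ∞}.
(a,b)_2: α=0, β=-4; u≡3, v≡3 (mod 8); ε(u)ε(v)=1·1, αω(v)=0·1, βω(u)=-4·1; sum ≡ 1  ⇒  -1.
(a,b)_5: α=2, u≡3; β=-2, v≡4 (mod 5); (3|5)=-1, (4|5)=+1; sign (−1)^0·-1^-2·+1^2 = +1.
(a,b)_11: α=-2, u≡4; β=0, v≡4 (mod 11); (4|11)=+1, (4|11)=+1; sign (−1)^0·+1^0·+1^-2 = +1.
(a,b)_13: α=-2, u≡4; β=4, v≡1 (mod 13); (4|13)=+1, (1|13)=+1; sign (−1)^0·+1^4·+1^-2 = +1.
(a,b)_7: α=2, u≡6; β=-4, v≡5 (mod 7); (6|7)=-1, (5|7)=-1; sign (−1)^0·-1^-4·-1^2 = +1.
(a,b)_23: α=-2, u≡1; β=0, v≡11 (mod 23); (1|23)=+1, (11|23)=-1; sign (−1)^0·+1^0·-1^-2 = +1.
(a,b)_∞: sgn(3)=+, sgn(-29)=−, so +1.
(a,b)_29: α=0, u≡17; β=1, v≡1 (mod 29); (17|29)=-1, (1|29)=+1; sign (−1)^0·-1^1·+1^0 = -1.
(a,b)_3: α=-1, u≡1; β=2, v≡1 (mod 3); (1|3)=+1, (1|3)=+1; sign (−1)^0·+1^2·+1^-1 = +1.
Ram(3, -29) = {2, 29}; no ℚ_2-point on the conic.

[2, 29]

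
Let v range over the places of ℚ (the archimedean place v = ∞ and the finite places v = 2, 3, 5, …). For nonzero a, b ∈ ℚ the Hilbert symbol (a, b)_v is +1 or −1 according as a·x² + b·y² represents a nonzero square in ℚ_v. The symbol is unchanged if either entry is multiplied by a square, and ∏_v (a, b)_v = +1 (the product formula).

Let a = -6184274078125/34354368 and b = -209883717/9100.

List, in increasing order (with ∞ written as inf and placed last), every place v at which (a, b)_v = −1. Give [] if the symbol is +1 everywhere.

[3, 7, 17, inf]

Mod squares: a ≡ -27183, b ≡ -106743. Check v ∈ {∞, 2, 3, 5, 7, 11, 13, 17, 19, 23, 41, 47}.
v=19: a=19^2·(≡5), b=19^0·(≡8) mod 19; (5|19)=+1, (8|19)=-1; (−1)^{2·0·9}·(+1)^0·(-1)^2 = +1.
v=13: a=13^1·(≡11), b=13^-1·(≡2) mod 13; (11|13)=-1, (2|13)=-1; (−1)^{1·-1·6}·(-1)^-1·(-1)^1 = +1.
v=2: v_2(a)=-6, v_2(b)=-2; units ≡ 1, 1 (mod 8); ε·ε+αω+βω = 0·0+-6·0+-2·0 ≡ 0  ⇒  (a,b)_2 = +1.
v=17: a=17^1·(≡2), b=17^1·(≡6) mod 17; (2|17)=+1, (6|17)=-1; (−1)^{1·1·8}·(+1)^1·(-1)^1 = -1.
v=7: a=7^0·(≡3), b=7^-1·(≡4) mod 7; (3|7)=-1, (4|7)=+1; (−1)^{0·-1·3}·(-1)^-1·(+1)^0 = -1.
v=∞: -27183 < 0 and -106743 < 0  ⇒  (a,b)_∞ = -1.
v=23: a=23^0·(≡8), b=23^1·(≡19) mod 23; (8|23)=+1, (19|23)=-1; (−1)^{0·1·11}·(+1)^1·(-1)^0 = +1.
v=5: a=5^6·(≡3), b=5^-2·(≡2) mod 5; (3|5)=-1, (2|5)=-1; (−1)^{6·-2·2}·(-1)^-2·(-1)^6 = +1.
v=41: a=41^1·(≡29), b=41^0·(≡1) mod 41; (29|41)=-1, (1|41)=+1; (−1)^{1·0·20}·(-1)^0·(+1)^1 = +1.
v=11: a=11^2·(≡9), b=11^0·(≡4) mod 11; (9|11)=+1, (4|11)=+1; (−1)^{2·0·5}·(+1)^0·(+1)^2 = +1.
v=3: a=3^-5·(≡2), b=3^5·(≡2) mod 3; (2|3)=-1, (2|3)=-1; (−1)^{-5·5·1}·(-1)^5·(-1)^-5 = -1.
v=47: a=47^-2·(≡43), b=47^2·(≡38) mod 47; (43|47)=-1, (38|47)=-1; (−1)^{-2·2·23}·(-1)^2·(-1)^-2 = +1.
|Ram(-27183, -106743)| = 4, even; anisotropic at {3, 7, 17, ∞}.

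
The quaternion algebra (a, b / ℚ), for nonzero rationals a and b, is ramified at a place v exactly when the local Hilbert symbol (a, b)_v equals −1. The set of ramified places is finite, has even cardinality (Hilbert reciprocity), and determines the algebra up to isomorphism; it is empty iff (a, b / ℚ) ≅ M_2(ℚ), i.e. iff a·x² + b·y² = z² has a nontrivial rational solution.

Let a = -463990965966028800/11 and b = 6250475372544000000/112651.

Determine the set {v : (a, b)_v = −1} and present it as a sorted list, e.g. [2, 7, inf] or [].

(a, b) ≡ (-143, 551) mod (ℚ^×)²; places V = {2, 3, 5, 7, 11, 13, 19, 29, 31, ∞}.
(a,b)_11: α=-1, u≡9; β=-2, v≡1 (mod 11); (9|11)=+1, (1|11)=+1; sign (−1)^0·+1^-2·+1^-1 = +1.
(a,b)_2: α=14, β=20; u≡1, v≡7 (mod 8); ε(u)ε(v)=0·1, αω(v)=14·0, βω(u)=20·0; sum ≡ 0  ⇒  +1.
(a,b)_29: α=4, u≡26; β=1, v≡27 (mod 29); (26|29)=-1, (27|29)=-1; sign (−1)^0·-1^1·-1^4 = -1.
(a,b)_7: α=0, u≡4; β=-2, v≡6 (mod 7); (4|7)=+1, (6|7)=-1; sign (−1)^0·+1^-2·-1^0 = +1.
(a,b)_3: α=6, u≡1; β=4, v≡2 (mod 3); (1|3)=+1, (2|3)=-1; sign (−1)^0·+1^4·-1^6 = +1.
(a,b)_13: α=3, u≡7; β=2, v≡7 (mod 13); (7|13)=-1, (7|13)=-1; sign (−1)^0·-1^2·-1^3 = -1.
(a,b)_19: α=0, u≡7; β=-1, v≡18 (mod 19); (7|19)=+1, (18|19)=-1; sign (−1)^0·+1^-1·-1^0 = +1.
(a,b)_31: α=0, u≡11; β=2, v≡12 (mod 31); (11|31)=-1, (12|31)=-1; sign (−1)^0·-1^2·-1^0 = +1.
(a,b)_∞: sgn(-143)=−, sgn(551)=+, so +1.
(a,b)_5: α=2, u≡3; β=6, v≡1 (mod 5); (3|5)=-1, (1|5)=+1; sign (−1)^0·-1^6·+1^2 = +1.
Ram(-143, 551) = {13, 29}; no ℚ_13-point on the conic.

[13, 29]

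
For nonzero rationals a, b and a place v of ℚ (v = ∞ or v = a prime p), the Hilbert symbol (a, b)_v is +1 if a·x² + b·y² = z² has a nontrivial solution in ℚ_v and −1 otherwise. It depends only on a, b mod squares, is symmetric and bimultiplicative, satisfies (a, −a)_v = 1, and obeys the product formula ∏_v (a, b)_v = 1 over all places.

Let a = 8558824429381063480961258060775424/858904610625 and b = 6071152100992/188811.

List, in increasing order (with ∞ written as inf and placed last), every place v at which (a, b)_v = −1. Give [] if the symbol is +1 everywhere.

[7, 17, 37, 43]

Mod squares: a ≡ 1632323, b ≡ 120791902. Check v ∈ {∞, 2, 3, 5, 7, 11, 17, 19, 29, 37, 41, 43}.
v=19: a=19^2·(≡14), b=19^0·(≡2) mod 19; (14|19)=-1, (2|19)=-1; (−1)^{2·0·9}·(-1)^0·(-1)^2 = +1.
v=7: a=7^1·(≡5), b=7^-1·(≡3) mod 7; (5|7)=-1, (3|7)=-1; (−1)^{1·-1·3}·(-1)^-1·(-1)^1 = -1.
v=11: a=11^9·(≡1), b=11^3·(≡7) mod 11; (1|11)=+1, (7|11)=-1; (−1)^{9·3·5}·(+1)^3·(-1)^9 = +1.
v=5: a=5^-4·(≡2), b=5^0·(≡2) mod 5; (2|5)=-1, (2|5)=-1; (−1)^{-4·0·2}·(-1)^0·(-1)^-4 = +1.
v=41: a=41^4·(≡23), b=41^2·(≡18) mod 41; (23|41)=+1, (18|41)=+1; (−1)^{4·2·20}·(+1)^2·(+1)^4 = +1.
v=43: a=43^3·(≡23), b=43^1·(≡6) mod 43; (23|43)=+1, (6|43)=+1; (−1)^{3·1·21}·(+1)^1·(+1)^3 = -1.
v=3: a=3^-10·(≡2), b=3^-6·(≡1) mod 3; (2|3)=-1, (1|3)=+1; (−1)^{-10·-6·1}·(-1)^-6·(+1)^-10 = +1.
v=29: a=29^3·(≡12), b=29^1·(≡2) mod 29; (12|29)=-1, (2|29)=-1; (−1)^{3·1·14}·(-1)^1·(-1)^3 = +1.
v=∞: 1632323 > 0 and 120791902 > 0  ⇒  (a,b)_∞ = +1.
v=2: v_2(a)=18, v_2(b)=7; units ≡ 3, 7 (mod 8); ε·ε+αω+βω = 1·1+18·0+7·1 ≡ 0  ⇒  (a,b)_2 = +1.
v=37: a=37^-2·(≡8), b=37^-1·(≡16) mod 37; (8|37)=-1, (16|37)=+1; (−1)^{-2·-1·18}·(-1)^-1·(+1)^-2 = -1.
v=17: a=17^-1·(≡7), b=17^1·(≡8) mod 17; (7|17)=-1, (8|17)=+1; (−1)^{-1·1·8}·(-1)^1·(+1)^-1 = -1.
|Ram(1632323, 120791902)| = 4, even; anisotropic at {7, 17, 37, 43}.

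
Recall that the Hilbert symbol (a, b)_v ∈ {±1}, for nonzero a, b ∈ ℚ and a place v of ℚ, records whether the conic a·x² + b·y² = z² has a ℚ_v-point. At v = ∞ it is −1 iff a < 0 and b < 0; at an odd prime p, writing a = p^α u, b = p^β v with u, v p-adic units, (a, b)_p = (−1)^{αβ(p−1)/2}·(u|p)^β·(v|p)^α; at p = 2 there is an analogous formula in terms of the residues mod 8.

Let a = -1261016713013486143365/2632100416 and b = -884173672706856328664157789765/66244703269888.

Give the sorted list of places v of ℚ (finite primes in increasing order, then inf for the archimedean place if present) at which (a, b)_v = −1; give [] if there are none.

(a, b) ≡ (-285, -250705) mod (ℚ^×)²; places V = {2, 3, 5, 7, 11, 13, 19, 29, 37, 53, ∞}.
(a,b)_∞: sgn(-285)=−, sgn(-250705)=−, so -1.
(a,b)_53: α=-2, u≡3; β=-2, v≡40 (mod 53); (3|53)=-1, (40|53)=+1; sign (−1)^0·-1^-2·+1^-2 = +1.
(a,b)_2: α=-6, β=-10; u≡3, v≡7 (mod 8); ε(u)ε(v)=1·1, αω(v)=-6·0, βω(u)=-10·1; sum ≡ 1  ⇒  -1.
(a,b)_11: α=-4, u≡3; β=-6, v≡8 (mod 11); (3|11)=+1, (8|11)=-1; sign (−1)^0·+1^-6·-1^-4 = +1.
(a,b)_29: α=6, u≡7; β=9, v≡26 (mod 29); (7|29)=+1, (26|29)=-1; sign (−1)^0·+1^9·-1^6 = +1.
(a,b)_19: α=1, u≡4; β=1, v≡8 (mod 19); (4|19)=+1, (8|19)=-1; sign (−1)^1·+1^1·-1^1 = +1.
(a,b)_3: α=5, u≡1; β=6, v≡2 (mod 3); (1|3)=+1, (2|3)=-1; sign (−1)^0·+1^6·-1^5 = -1.
(a,b)_13: α=0, u≡9; β=-1, v≡11 (mod 13); (9|13)=+1, (11|13)=-1; sign (−1)^0·+1^-1·-1^0 = +1.
(a,b)_5: α=1, u≡2; β=1, v≡4 (mod 5); (2|5)=-1, (4|5)=+1; sign (−1)^0·-1^1·+1^1 = -1.
(a,b)_37: α=4, u≡25; β=6, v≡33 (mod 37); (25|37)=+1, (33|37)=+1; sign (−1)^0·+1^6·+1^4 = +1.
(a,b)_7: α=2, u≡2; β=3, v≡1 (mod 7); (2|7)=+1, (1|7)=+1; sign (−1)^0·+1^3·+1^2 = +1.
Ram(-285, -250705) = {2, 3, 5, ∞}; no ℚ_2-point on the conic.

[2, 3, 5, inf]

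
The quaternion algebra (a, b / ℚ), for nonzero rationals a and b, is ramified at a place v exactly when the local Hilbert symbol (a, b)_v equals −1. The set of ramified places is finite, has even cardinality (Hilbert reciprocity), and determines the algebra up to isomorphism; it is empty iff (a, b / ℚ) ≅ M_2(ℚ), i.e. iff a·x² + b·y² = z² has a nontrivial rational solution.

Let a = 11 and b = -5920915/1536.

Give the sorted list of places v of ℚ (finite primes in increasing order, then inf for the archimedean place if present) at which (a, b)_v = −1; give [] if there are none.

(a, b) ≡ (11, -4290) mod (ℚ^×)²; places V = {2, 3, 5, 7, 11, 13, ∞}.
(a,b)_13: α=0, u≡11; β=3, v≡11 (mod 13); (11|13)=-1, (11|13)=-1; sign (−1)^0·-1^3·-1^0 = -1.
(a,b)_5: α=0, u≡1; β=1, v≡2 (mod 5); (1|5)=+1, (2|5)=-1; sign (−1)^0·+1^1·-1^0 = +1.
(a,b)_11: α=1, u≡1; β=1, v≡6 (mod 11); (1|11)=+1, (6|11)=-1; sign (−1)^1·+1^1·-1^1 = +1.
(a,b)_3: α=0, u≡2; β=-1, v≡1 (mod 3); (2|3)=-1, (1|3)=+1; sign (−1)^0·-1^-1·+1^0 = -1.
(a,b)_2: α=0, β=-9; u≡3, v≡7 (mod 8); ε(u)ε(v)=1·1, αω(v)=0·0, βω(u)=-9·1; sum ≡ 0  ⇒  +1.
(a,b)_∞: sgn(11)=+, sgn(-4290)=−, so +1.
(a,b)_7: α=0, u≡4; β=2, v≡2 (mod 7); (4|7)=+1, (2|7)=+1; sign (−1)^0·+1^2·+1^0 = +1.
(11, -4290 / ℚ) ramifies at {3, 13}: a division algebra.

[3, 13]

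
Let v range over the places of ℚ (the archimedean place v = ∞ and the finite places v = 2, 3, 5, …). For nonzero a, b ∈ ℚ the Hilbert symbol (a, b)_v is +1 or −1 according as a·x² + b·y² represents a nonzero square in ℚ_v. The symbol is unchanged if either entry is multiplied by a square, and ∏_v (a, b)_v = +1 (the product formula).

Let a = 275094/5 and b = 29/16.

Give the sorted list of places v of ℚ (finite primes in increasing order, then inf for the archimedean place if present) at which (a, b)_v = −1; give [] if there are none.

Mod squares: a ≡ 152830, b ≡ 29. Check v ∈ {∞, 2, 3, 5, 17, 29, 31}.
v=31: a=31^1·(≡14), b=31^0·(≡27) mod 31; (14|31)=+1, (27|31)=-1; (−1)^{1·0·15}·(+1)^0·(-1)^1 = -1.
v=5: a=5^-1·(≡4), b=5^0·(≡4) mod 5; (4|5)=+1, (4|5)=+1; (−1)^{-1·0·2}·(+1)^0·(+1)^-1 = +1.
v=∞: 152830 > 0 and 29 > 0  ⇒  (a,b)_∞ = +1.
v=29: a=29^1·(≡18), b=29^1·(≡20) mod 29; (18|29)=-1, (20|29)=+1; (−1)^{1·1·14}·(-1)^1·(+1)^1 = -1.
v=2: v_2(a)=1, v_2(b)=-4; units ≡ 7, 5 (mod 8); ε·ε+αω+βω = 1·0+1·1+-4·0 ≡ 1  ⇒  (a,b)_2 = -1.
v=3: a=3^2·(≡1), b=3^0·(≡2) mod 3; (1|3)=+1, (2|3)=-1; (−1)^{2·0·1}·(+1)^0·(-1)^2 = +1.
v=17: a=17^1·(≡3), b=17^0·(≡5) mod 17; (3|17)=-1, (5|17)=-1; (−1)^{1·0·8}·(-1)^0·(-1)^1 = -1.
|Ram(152830, 29)| = 4, even; anisotropic at {2, 17, 29, 31}.

[2, 17, 29, 31]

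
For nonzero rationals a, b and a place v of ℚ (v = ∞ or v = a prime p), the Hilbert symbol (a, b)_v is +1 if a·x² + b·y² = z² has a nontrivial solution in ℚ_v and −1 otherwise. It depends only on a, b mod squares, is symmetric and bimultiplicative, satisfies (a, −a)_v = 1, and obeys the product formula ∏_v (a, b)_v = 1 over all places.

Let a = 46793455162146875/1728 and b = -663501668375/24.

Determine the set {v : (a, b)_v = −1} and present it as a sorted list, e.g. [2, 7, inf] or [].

(a, b) ≡ (28224105, -20010) mod (ℚ^×)²; places V = {2, 3, 5, 7, 13, 23, 29, 31, ∞}.
(a,b)_29: α=1, u≡6; β=1, v≡28 (mod 29); (6|29)=+1, (28|29)=+1; sign (−1)^0·+1^1·+1^1 = +1.
(a,b)_3: α=-3, u≡2; β=-1, v≡2 (mod 3); (2|3)=-1, (2|3)=-1; sign (−1)^1·-1^-1·-1^-3 = -1.
(a,b)_∞: sgn(28224105)=+, sgn(-20010)=−, so +1.
(a,b)_5: α=5, u≡4; β=3, v≡2 (mod 5); (4|5)=+1, (2|5)=-1; sign (−1)^0·+1^3·-1^5 = -1.
(a,b)_23: α=1, u≡13; β=1, v≡1 (mod 23); (13|23)=+1, (1|23)=+1; sign (−1)^1·+1^1·+1^1 = -1.
(a,b)_13: α=3, u≡6; β=2, v≡9 (mod 13); (6|13)=-1, (9|13)=+1; sign (−1)^0·-1^2·+1^3 = +1.
(a,b)_7: α=3, u≡1; β=2, v≡6 (mod 7); (1|7)=+1, (6|7)=-1; sign (−1)^0·+1^2·-1^3 = -1.
(a,b)_31: α=3, u≡28; β=2, v≡18 (mod 31); (28|31)=+1, (18|31)=+1; sign (−1)^0·+1^2·+1^3 = +1.
(a,b)_2: α=-6, β=-3; u≡1, v≡3 (mod 8); ε(u)ε(v)=0·1, αω(v)=-6·1, βω(u)=-3·0; sum ≡ 0  ⇒  +1.
(28224105, -20010 / ℚ) ramifies at {3, 5, 7, 23}: a division algebra.

[3, 5, 7, 23]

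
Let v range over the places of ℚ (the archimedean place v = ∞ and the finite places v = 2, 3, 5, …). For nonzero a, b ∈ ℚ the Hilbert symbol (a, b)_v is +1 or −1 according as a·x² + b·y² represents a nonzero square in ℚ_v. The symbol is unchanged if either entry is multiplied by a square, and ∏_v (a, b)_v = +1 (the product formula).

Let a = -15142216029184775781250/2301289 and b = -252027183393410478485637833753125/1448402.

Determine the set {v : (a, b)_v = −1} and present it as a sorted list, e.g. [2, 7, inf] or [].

[29, inf]

(a, b) ≡ (-754, -2090) mod (ℚ^×)²; places V = {2, 5, 7, 11, 13, 19, 23, 29, 37, 41, 43, ∞}.
(a,b)_43: α=0, u≡3; β=2, v≡35 (mod 43); (3|43)=-1, (35|43)=+1; sign (−1)^0·-1^2·+1^0 = +1.
(a,b)_19: α=2, u≡9; β=3, v≡11 (mod 19); (9|19)=+1, (11|19)=+1; sign (−1)^0·+1^3·+1^2 = +1.
(a,b)_11: α=2, u≡5; β=3, v≡2 (mod 11); (5|11)=+1, (2|11)=-1; sign (−1)^0·+1^3·-1^2 = +1.
(a,b)_∞: sgn(-754)=−, sgn(-2090)=−, so -1.
(a,b)_37: α=-2, u≡17; β=-2, v≡14 (mod 37); (17|37)=-1, (14|37)=-1; sign (−1)^0·-1^-2·-1^-2 = +1.
(a,b)_41: α=-2, u≡23; β=0, v≡37 (mod 41); (23|41)=+1, (37|41)=+1; sign (−1)^0·+1^0·+1^-2 = +1.
(a,b)_7: α=2, u≡2; β=2, v≡6 (mod 7); (2|7)=+1, (6|7)=-1; sign (−1)^0·+1^2·-1^2 = +1.
(a,b)_2: α=1, β=-1; u≡7, v≡3 (mod 8); ε(u)ε(v)=1·1, αω(v)=1·1, βω(u)=-1·0; sum ≡ 0  ⇒  +1.
(a,b)_5: α=8, u≡1; β=5, v≡2 (mod 5); (1|5)=+1, (2|5)=-1; sign (−1)^0·+1^5·-1^8 = +1.
(a,b)_13: α=5, u≡2; β=10, v≡10 (mod 13); (2|13)=-1, (10|13)=+1; sign (−1)^0·-1^10·+1^5 = +1.
(a,b)_29: α=3, u≡21; β=4, v≡21 (mod 29); (21|29)=-1, (21|29)=-1; sign (−1)^0·-1^4·-1^3 = -1.
(a,b)_23: α=0, u≡22; β=-2, v≡6 (mod 23); (22|23)=-1, (6|23)=+1; sign (−1)^0·-1^-2·+1^0 = +1.
Ram(-754, -2090) = {29, ∞}; no ℚ_29-point on the conic.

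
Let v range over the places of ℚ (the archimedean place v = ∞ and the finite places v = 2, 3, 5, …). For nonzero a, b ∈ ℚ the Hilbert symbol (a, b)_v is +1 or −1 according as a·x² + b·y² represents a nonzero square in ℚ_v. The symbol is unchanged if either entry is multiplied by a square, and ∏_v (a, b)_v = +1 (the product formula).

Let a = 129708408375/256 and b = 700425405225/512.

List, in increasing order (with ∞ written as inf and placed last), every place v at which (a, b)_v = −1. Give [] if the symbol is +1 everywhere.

Mod squares: a ≡ 7735, b ≡ 9282. Check v ∈ {∞, 2, 3, 5, 7, 13, 17}.
v=∞: 7735 > 0 and 9282 > 0  ⇒  (a,b)_∞ = +1.
v=3: a=3^4·(≡1), b=3^7·(≡1) mod 3; (1|3)=+1, (1|3)=+1; (−1)^{4·7·1}·(+1)^7·(+1)^4 = +1.
v=2: v_2(a)=-8, v_2(b)=-9; units ≡ 7, 1 (mod 8); ε·ε+αω+βω = 1·0+-8·0+-9·0 ≡ 0  ⇒  (a,b)_2 = +1.
v=13: a=13^3·(≡10), b=13^3·(≡1) mod 13; (10|13)=+1, (1|13)=+1; (−1)^{3·3·6}·(+1)^3·(+1)^3 = +1.
v=5: a=5^3·(≡2), b=5^2·(≡2) mod 5; (2|5)=-1, (2|5)=-1; (−1)^{3·2·2}·(-1)^2·(-1)^3 = -1.
v=7: a=7^3·(≡3), b=7^3·(≡6) mod 7; (3|7)=-1, (6|7)=-1; (−1)^{3·3·3}·(-1)^3·(-1)^3 = -1.
v=17: a=17^1·(≡1), b=17^1·(≡1) mod 17; (1|17)=+1, (1|17)=+1; (−1)^{1·1·8}·(+1)^1·(+1)^1 = +1.
Ram(7735, 9282) = {5, 7}; no ℚ_5-point on the conic.

[5, 7]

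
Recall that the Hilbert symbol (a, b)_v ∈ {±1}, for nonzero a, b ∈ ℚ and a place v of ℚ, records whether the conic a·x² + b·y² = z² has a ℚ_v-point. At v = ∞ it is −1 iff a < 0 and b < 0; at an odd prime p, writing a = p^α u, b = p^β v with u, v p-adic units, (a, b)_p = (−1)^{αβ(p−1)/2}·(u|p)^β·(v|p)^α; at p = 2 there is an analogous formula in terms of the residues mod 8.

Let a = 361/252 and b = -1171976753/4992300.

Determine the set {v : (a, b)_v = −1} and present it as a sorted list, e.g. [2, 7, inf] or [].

(a, b) ≡ (7, -51) mod (ℚ^×)²; places V = {2, 3, 5, 7, 17, 19, 23, 43, ∞}.
(a,b)_∞: sgn(7)=+, sgn(-51)=−, so +1.
(a,b)_23: α=0, u≡7; β=2, v≡13 (mod 23); (7|23)=-1, (13|23)=+1; sign (−1)^0·-1^2·+1^0 = +1.
(a,b)_7: α=-1, u≡4; β=0, v≡5 (mod 7); (4|7)=+1, (5|7)=-1; sign (−1)^0·+1^0·-1^-1 = -1.
(a,b)_43: α=0, u≡33; β=-2, v≡35 (mod 43); (33|43)=-1, (35|43)=+1; sign (−1)^0·-1^-2·+1^0 = +1.
(a,b)_2: α=-2, β=-2; u≡7, v≡5 (mod 8); ε(u)ε(v)=1·0, αω(v)=-2·1, βω(u)=-2·0; sum ≡ 0  ⇒  +1.
(a,b)_3: α=-2, u≡1; β=-3, v≡1 (mod 3); (1|3)=+1, (1|3)=+1; sign (−1)^0·+1^-3·+1^-2 = +1.
(a,b)_19: α=2, u≡4; β=4, v≡9 (mod 19); (4|19)=+1, (9|19)=+1; sign (−1)^0·+1^4·+1^2 = +1.
(a,b)_5: α=0, u≡3; β=-2, v≡1 (mod 5); (3|5)=-1, (1|5)=+1; sign (−1)^0·-1^-2·+1^0 = +1.
(a,b)_17: α=0, u≡10; β=1, v≡3 (mod 17); (10|17)=-1, (3|17)=-1; sign (−1)^0·-1^1·-1^0 = -1.
(7, -51 / ℚ) ramifies at {7, 17}: a division algebra.

[7, 17]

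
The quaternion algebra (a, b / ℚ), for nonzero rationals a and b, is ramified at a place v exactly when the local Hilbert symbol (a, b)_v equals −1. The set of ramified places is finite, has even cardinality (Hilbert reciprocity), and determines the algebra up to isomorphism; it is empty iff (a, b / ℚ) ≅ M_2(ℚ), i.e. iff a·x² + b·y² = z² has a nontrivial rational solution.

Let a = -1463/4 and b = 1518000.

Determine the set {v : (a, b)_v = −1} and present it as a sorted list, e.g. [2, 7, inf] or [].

Mod squares: a ≡ -1463, b ≡ 3795. Check v ∈ {∞, 2, 3, 5, 7, 11, 19, 23}.
v=2: v_2(a)=-2, v_2(b)=4; units ≡ 1, 3 (mod 8); ε·ε+αω+βω = 0·1+-2·1+4·0 ≡ 0  ⇒  (a,b)_2 = +1.
v=7: a=7^1·(≡2), b=7^0·(≡1) mod 7; (2|7)=+1, (1|7)=+1; (−1)^{1·0·3}·(+1)^0·(+1)^1 = +1.
v=3: a=3^0·(≡1), b=3^1·(≡2) mod 3; (1|3)=+1, (2|3)=-1; (−1)^{0·1·1}·(+1)^1·(-1)^0 = +1.
v=∞: -1463 < 0 and 3795 > 0  ⇒  (a,b)_∞ = +1.
v=23: a=23^0·(≡8), b=23^1·(≡13) mod 23; (8|23)=+1, (13|23)=+1; (−1)^{0·1·11}·(+1)^1·(+1)^0 = +1.
v=11: a=11^1·(≡8), b=11^1·(≡5) mod 11; (8|11)=-1, (5|11)=+1; (−1)^{1·1·5}·(-1)^1·(+1)^1 = +1.
v=19: a=19^1·(≡14), b=19^0·(≡14) mod 19; (14|19)=-1, (14|19)=-1; (−1)^{1·0·9}·(-1)^0·(-1)^1 = -1.
v=5: a=5^0·(≡3), b=5^3·(≡4) mod 5; (3|5)=-1, (4|5)=+1; (−1)^{0·3·2}·(-1)^3·(+1)^0 = -1.
|Ram(-1463, 3795)| = 2, even; anisotropic at {5, 19}.

[5, 19]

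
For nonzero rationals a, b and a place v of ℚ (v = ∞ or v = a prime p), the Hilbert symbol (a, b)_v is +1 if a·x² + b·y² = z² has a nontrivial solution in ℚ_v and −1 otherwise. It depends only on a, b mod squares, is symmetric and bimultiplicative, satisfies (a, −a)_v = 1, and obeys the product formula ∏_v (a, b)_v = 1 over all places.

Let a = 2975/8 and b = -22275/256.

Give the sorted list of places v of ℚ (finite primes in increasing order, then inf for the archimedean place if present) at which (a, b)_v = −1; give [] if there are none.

[2, 7, 11, 17]

(a, b) ≡ (238, -11) mod (ℚ^×)²; places V = {2, 3, 5, 7, 11, 17, ∞}.
(a,b)_2: α=-3, β=-8; u≡7, v≡5 (mod 8); ε(u)ε(v)=1·0, αω(v)=-3·1, βω(u)=-8·0; sum ≡ 1  ⇒  -1.
(a,b)_∞: sgn(238)=+, sgn(-11)=−, so +1.
(a,b)_11: α=0, u≡2; β=1, v≡7 (mod 11); (2|11)=-1, (7|11)=-1; sign (−1)^0·-1^1·-1^0 = -1.
(a,b)_5: α=2, u≡3; β=2, v≡4 (mod 5); (3|5)=-1, (4|5)=+1; sign (−1)^0·-1^2·+1^2 = +1.
(a,b)_17: α=1, u≡7; β=0, v≡12 (mod 17); (7|17)=-1, (12|17)=-1; sign (−1)^0·-1^0·-1^1 = -1.
(a,b)_3: α=0, u≡1; β=4, v≡1 (mod 3); (1|3)=+1, (1|3)=+1; sign (−1)^0·+1^4·+1^0 = +1.
(a,b)_7: α=1, u≡5; β=0, v≡5 (mod 7); (5|7)=-1, (5|7)=-1; sign (−1)^0·-1^0·-1^1 = -1.
(238, -11 / ℚ) ramifies at {2, 7, 11, 17}: a division algebra.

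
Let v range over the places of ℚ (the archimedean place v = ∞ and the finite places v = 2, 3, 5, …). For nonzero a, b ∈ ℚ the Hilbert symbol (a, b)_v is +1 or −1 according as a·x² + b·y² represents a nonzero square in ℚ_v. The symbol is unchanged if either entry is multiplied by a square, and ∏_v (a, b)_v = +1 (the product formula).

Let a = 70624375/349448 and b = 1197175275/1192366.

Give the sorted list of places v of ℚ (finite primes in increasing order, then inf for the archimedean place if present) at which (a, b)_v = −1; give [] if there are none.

(a, b) ≡ (782, 2346) mod (ℚ^×)²; places V = {2, 3, 5, 7, 11, 17, 19, 23, ∞}.
(a,b)_3: α=0, u≡2; β=3, v≡2 (mod 3); (2|3)=-1, (2|3)=-1; sign (−1)^0·-1^3·-1^0 = -1.
(a,b)_17: α=3, u≡6; β=3, v≡16 (mod 17); (6|17)=-1, (16|17)=+1; sign (−1)^0·-1^3·+1^3 = -1.
(a,b)_5: α=4, u≡3; β=2, v≡1 (mod 5); (3|5)=-1, (1|5)=+1; sign (−1)^0·-1^2·+1^4 = +1.
(a,b)_11: α=-2, u≡5; β=0, v≡1 (mod 11); (5|11)=+1, (1|11)=+1; sign (−1)^0·+1^0·+1^-2 = +1.
(a,b)_19: α=-2, u≡12; β=2, v≡17 (mod 19); (12|19)=-1, (17|19)=+1; sign (−1)^0·-1^2·+1^-2 = +1.
(a,b)_2: α=-3, β=-1; u≡7, v≡5 (mod 8); ε(u)ε(v)=1·0, αω(v)=-3·1, βω(u)=-1·0; sum ≡ 1  ⇒  -1.
(a,b)_∞: sgn(782)=+, sgn(2346)=+, so +1.
(a,b)_23: α=1, u≡19; β=-3, v≡15 (mod 23); (19|23)=-1, (15|23)=-1; sign (−1)^1·-1^-3·-1^1 = -1.
(a,b)_7: α=0, u≡3; β=-2, v≡1 (mod 7); (3|7)=-1, (1|7)=+1; sign (−1)^0·-1^-2·+1^0 = +1.
(782, 2346 / ℚ) ramifies at {2, 3, 17, 23}: a division algebra.

[2, 3, 17, 23]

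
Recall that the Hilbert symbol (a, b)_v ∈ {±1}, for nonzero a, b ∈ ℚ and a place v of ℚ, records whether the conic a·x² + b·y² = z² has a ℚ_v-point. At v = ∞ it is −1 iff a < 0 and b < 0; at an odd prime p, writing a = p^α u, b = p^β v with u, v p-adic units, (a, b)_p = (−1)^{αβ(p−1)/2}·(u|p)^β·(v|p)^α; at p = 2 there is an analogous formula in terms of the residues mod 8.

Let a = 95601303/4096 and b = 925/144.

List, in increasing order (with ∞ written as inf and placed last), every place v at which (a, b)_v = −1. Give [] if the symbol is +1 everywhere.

[31, 37]

Mod squares: a ≡ 24087, b ≡ 37. Check v ∈ {∞, 2, 3, 5, 7, 31, 37}.
v=31: a=31^1·(≡16), b=31^0·(≡23) mod 31; (16|31)=+1, (23|31)=-1; (−1)^{1·0·15}·(+1)^0·(-1)^1 = -1.
v=5: a=5^0·(≡3), b=5^2·(≡3) mod 5; (3|5)=-1, (3|5)=-1; (−1)^{0·2·2}·(-1)^2·(-1)^0 = +1.
v=3: a=3^5·(≡1), b=3^-2·(≡1) mod 3; (1|3)=+1, (1|3)=+1; (−1)^{5·-2·1}·(+1)^-2·(+1)^5 = +1.
v=7: a=7^3·(≡2), b=7^0·(≡2) mod 7; (2|7)=+1, (2|7)=+1; (−1)^{3·0·3}·(+1)^0·(+1)^3 = +1.
v=∞: 24087 > 0 and 37 > 0  ⇒  (a,b)_∞ = +1.
v=2: v_2(a)=-12, v_2(b)=-4; units ≡ 7, 5 (mod 8); ε·ε+αω+βω = 1·0+-12·1+-4·0 ≡ 0  ⇒  (a,b)_2 = +1.
v=37: a=37^1·(≡17), b=37^1·(≡3) mod 37; (17|37)=-1, (3|37)=+1; (−1)^{1·1·18}·(-1)^1·(+1)^1 = -1.
Ram(24087, 37) = {31, 37}; no ℚ_31-point on the conic.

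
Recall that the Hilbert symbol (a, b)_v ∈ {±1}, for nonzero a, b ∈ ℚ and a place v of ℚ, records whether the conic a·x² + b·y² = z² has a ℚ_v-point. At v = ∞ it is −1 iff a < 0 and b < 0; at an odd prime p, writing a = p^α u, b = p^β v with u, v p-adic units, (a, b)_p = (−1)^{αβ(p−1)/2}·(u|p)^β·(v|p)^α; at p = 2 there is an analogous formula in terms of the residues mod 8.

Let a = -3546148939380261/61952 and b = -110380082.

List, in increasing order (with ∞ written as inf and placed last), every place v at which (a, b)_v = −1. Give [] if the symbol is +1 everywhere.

[23, inf]

(a, b) ≡ (-14858, -2) mod (ℚ^×)²; places V = {2, 3, 11, 17, 19, 23, 31, ∞}.
(a,b)_3: α=2, u≡1; β=0, v≡1 (mod 3); (1|3)=+1, (1|3)=+1; sign (−1)^0·+1^0·+1^2 = +1.
(a,b)_31: α=2, u≡12; β=0, v≡6 (mod 31); (12|31)=-1, (6|31)=-1; sign (−1)^0·-1^0·-1^2 = +1.
(a,b)_2: α=-9, β=1; u≡3, v≡7 (mod 8); ε(u)ε(v)=1·1, αω(v)=-9·0, βω(u)=1·1; sum ≡ 0  ⇒  +1.
(a,b)_∞: sgn(-14858)=−, sgn(-2)=−, so -1.
(a,b)_11: α=-2, u≡1; β=0, v≡1 (mod 11); (1|11)=+1, (1|11)=+1; sign (−1)^0·+1^0·+1^-2 = +1.
(a,b)_23: α=3, u≡7; β=2, v≡21 (mod 23); (7|23)=-1, (21|23)=-1; sign (−1)^0·-1^2·-1^3 = -1.
(a,b)_17: α=3, u≡11; β=2, v≡1 (mod 17); (11|17)=-1, (1|17)=+1; sign (−1)^0·-1^2·+1^3 = +1.
(a,b)_19: α=3, u≡6; β=2, v≡5 (mod 19); (6|19)=+1, (5|19)=+1; sign (−1)^0·+1^2·+1^3 = +1.
(-14858, -2 / ℚ) ramifies at {23, ∞}: a division algebra.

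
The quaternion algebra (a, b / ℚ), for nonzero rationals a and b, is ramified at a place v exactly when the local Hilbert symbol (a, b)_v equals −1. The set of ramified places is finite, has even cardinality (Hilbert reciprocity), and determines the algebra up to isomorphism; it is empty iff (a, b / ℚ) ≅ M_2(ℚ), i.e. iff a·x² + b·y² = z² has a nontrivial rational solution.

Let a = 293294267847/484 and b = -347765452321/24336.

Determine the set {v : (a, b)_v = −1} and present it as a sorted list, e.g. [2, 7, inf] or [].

(a, b) ≡ (1508087, -65569) mod (ℚ^×)²; places V = {2, 3, 7, 11, 13, 17, 19, 23, 29, 47, ∞}.
(a,b)_13: α=0, u≡3; β=-2, v≡12 (mod 13); (3|13)=+1, (12|13)=+1; sign (−1)^0·+1^-2·+1^0 = +1.
(a,b)_19: α=1, u≡3; β=1, v≡7 (mod 19); (3|19)=-1, (7|19)=+1; sign (−1)^1·-1^1·+1^1 = +1.
(a,b)_∞: sgn(1508087)=+, sgn(-65569)=−, so +1.
(a,b)_3: α=4, u≡2; β=-2, v≡2 (mod 3); (2|3)=-1, (2|3)=-1; sign (−1)^0·-1^-2·-1^4 = +1.
(a,b)_17: α=1, u≡7; β=1, v≡1 (mod 17); (7|17)=-1, (1|17)=+1; sign (−1)^0·-1^1·+1^1 = -1.
(a,b)_11: α=-2, u≡5; β=0, v≡8 (mod 11); (5|11)=+1, (8|11)=-1; sign (−1)^0·+1^0·-1^-2 = +1.
(a,b)_7: α=5, u≡1; β=5, v≡6 (mod 7); (1|7)=+1, (6|7)=-1; sign (−1)^1·+1^5·-1^5 = +1.
(a,b)_29: α=1, u≡5; β=1, v≡23 (mod 29); (5|29)=+1, (23|29)=+1; sign (−1)^0·+1^1·+1^1 = +1.
(a,b)_23: α=1, u≡5; β=0, v≡18 (mod 23); (5|23)=-1, (18|23)=+1; sign (−1)^0·-1^0·+1^1 = +1.
(a,b)_2: α=-2, β=-4; u≡7, v≡7 (mod 8); ε(u)ε(v)=1·1, αω(v)=-2·0, βω(u)=-4·0; sum ≡ 1  ⇒  -1.
(a,b)_47: α=0, u≡41; β=2, v≡11 (mod 47); (41|47)=-1, (11|47)=-1; sign (−1)^0·-1^2·-1^0 = +1.
Ram(1508087, -65569) = {2, 17}; no ℚ_2-point on the conic.

[2, 17]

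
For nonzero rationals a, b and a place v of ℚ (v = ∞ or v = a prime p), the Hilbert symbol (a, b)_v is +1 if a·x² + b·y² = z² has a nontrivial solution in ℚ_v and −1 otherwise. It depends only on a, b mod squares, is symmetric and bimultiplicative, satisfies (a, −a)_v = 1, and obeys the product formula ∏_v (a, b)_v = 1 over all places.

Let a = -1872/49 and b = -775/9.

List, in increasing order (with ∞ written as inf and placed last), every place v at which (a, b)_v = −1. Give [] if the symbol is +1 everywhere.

[13, inf]

Mod squares: a ≡ -13, b ≡ -31. Check v ∈ {∞, 2, 3, 5, 7, 13, 31}.
v=7: a=7^-2·(≡4), b=7^0·(≡1) mod 7; (4|7)=+1, (1|7)=+1; (−1)^{-2·0·3}·(+1)^0·(+1)^-2 = +1.
v=31: a=31^0·(≡20), b=31^1·(≡11) mod 31; (20|31)=+1, (11|31)=-1; (−1)^{0·1·15}·(+1)^1·(-1)^0 = +1.
v=∞: -13 < 0 and -31 < 0  ⇒  (a,b)_∞ = -1.
v=13: a=13^1·(≡9), b=13^0·(≡2) mod 13; (9|13)=+1, (2|13)=-1; (−1)^{1·0·6}·(+1)^0·(-1)^1 = -1.
v=3: a=3^2·(≡2), b=3^-2·(≡2) mod 3; (2|3)=-1, (2|3)=-1; (−1)^{2·-2·1}·(-1)^-2·(-1)^2 = +1.
v=2: v_2(a)=4, v_2(b)=0; units ≡ 3, 1 (mod 8); ε·ε+αω+βω = 1·0+4·0+0·1 ≡ 0  ⇒  (a,b)_2 = +1.
v=5: a=5^0·(≡2), b=5^2·(≡1) mod 5; (2|5)=-1, (1|5)=+1; (−1)^{0·2·2}·(-1)^2·(+1)^0 = +1.
(-13, -31 / ℚ) ramifies at {13, ∞}: a division algebra.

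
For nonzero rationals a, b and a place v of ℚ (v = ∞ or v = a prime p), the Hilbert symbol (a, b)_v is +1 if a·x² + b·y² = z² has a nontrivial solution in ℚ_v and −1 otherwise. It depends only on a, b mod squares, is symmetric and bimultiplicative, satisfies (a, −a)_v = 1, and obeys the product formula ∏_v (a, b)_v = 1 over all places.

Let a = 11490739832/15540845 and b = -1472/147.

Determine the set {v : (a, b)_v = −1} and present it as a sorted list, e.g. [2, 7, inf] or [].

Mod squares: a ≡ 86710, b ≡ -69. Check v ∈ {∞, 2, 3, 5, 7, 11, 13, 23, 29, 37, 41, 43}.
v=23: a=23^1·(≡7), b=23^1·(≡21) mod 23; (7|23)=-1, (21|23)=-1; (−1)^{1·1·11}·(-1)^1·(-1)^1 = -1.
v=7: a=7^0·(≡1), b=7^-2·(≡4) mod 7; (1|7)=+1, (4|7)=+1; (−1)^{0·-2·3}·(+1)^-2·(+1)^0 = +1.
v=43: a=43^-2·(≡8), b=43^0·(≡9) mod 43; (8|43)=-1, (9|43)=+1; (−1)^{-2·0·21}·(-1)^0·(+1)^-2 = +1.
v=29: a=29^1·(≡12), b=29^0·(≡18) mod 29; (12|29)=-1, (18|29)=-1; (−1)^{1·0·14}·(-1)^0·(-1)^1 = -1.
v=3: a=3^0·(≡1), b=3^-1·(≡1) mod 3; (1|3)=+1, (1|3)=+1; (−1)^{0·-1·1}·(+1)^-1·(+1)^0 = +1.
v=5: a=5^-1·(≡3), b=5^0·(≡4) mod 5; (3|5)=-1, (4|5)=+1; (−1)^{-1·0·2}·(-1)^0·(+1)^-1 = +1.
v=11: a=11^2·(≡10), b=11^0·(≡6) mod 11; (10|11)=-1, (6|11)=-1; (−1)^{2·0·5}·(-1)^0·(-1)^2 = +1.
v=13: a=13^1·(≡12), b=13^0·(≡9) mod 13; (12|13)=+1, (9|13)=+1; (−1)^{1·0·6}·(+1)^0·(+1)^1 = +1.
v=41: a=41^-2·(≡31), b=41^0·(≡7) mod 41; (31|41)=+1, (7|41)=-1; (−1)^{-2·0·20}·(+1)^0·(-1)^-2 = +1.
v=∞: 86710 > 0 and -69 < 0  ⇒  (a,b)_∞ = +1.
v=2: v_2(a)=3, v_2(b)=6; units ≡ 3, 3 (mod 8); ε·ε+αω+βω = 1·1+3·1+6·1 ≡ 0  ⇒  (a,b)_2 = +1.
v=37: a=37^2·(≡24), b=37^0·(≡29) mod 37; (24|37)=-1, (29|37)=-1; (−1)^{2·0·18}·(-1)^0·(-1)^2 = +1.
Ram(86710, -69) = {23, 29}; no ℚ_23-point on the conic.

[23, 29]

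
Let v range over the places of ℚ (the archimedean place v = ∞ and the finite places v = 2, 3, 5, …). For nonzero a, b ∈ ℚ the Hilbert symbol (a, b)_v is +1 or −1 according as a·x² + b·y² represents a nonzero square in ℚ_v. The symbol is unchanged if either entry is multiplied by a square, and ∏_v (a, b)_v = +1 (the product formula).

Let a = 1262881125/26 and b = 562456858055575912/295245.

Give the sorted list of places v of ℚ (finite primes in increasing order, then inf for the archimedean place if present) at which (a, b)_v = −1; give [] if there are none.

Mod squares: a ≡ 16214770, b ≡ 2210. Check v ∈ {∞, 2, 3, 5, 11, 13, 17, 23, 29}.
v=13: a=13^-1·(≡6), b=13^3·(≡3) mod 13; (6|13)=-1, (3|13)=+1; (−1)^{-1·3·6}·(-1)^3·(+1)^-1 = -1.
v=11: a=11^1·(≡3), b=11^4·(≡8) mod 11; (3|11)=+1, (8|11)=-1; (−1)^{1·4·5}·(+1)^4·(-1)^1 = -1.
v=17: a=17^1·(≡13), b=17^3·(≡7) mod 17; (13|17)=+1, (7|17)=-1; (−1)^{1·3·8}·(+1)^3·(-1)^1 = -1.
v=23: a=23^1·(≡7), b=23^2·(≡2) mod 23; (7|23)=-1, (2|23)=+1; (−1)^{1·2·11}·(-1)^2·(+1)^1 = +1.
v=2: v_2(a)=-1, v_2(b)=3; units ≡ 1, 1 (mod 8); ε·ε+αω+βω = 0·0+-1·0+3·0 ≡ 0  ⇒  (a,b)_2 = +1.
v=5: a=5^3·(≡4), b=5^-1·(≡3) mod 5; (4|5)=+1, (3|5)=-1; (−1)^{3·-1·2}·(+1)^-1·(-1)^3 = -1.
v=∞: 16214770 > 0 and 2210 > 0  ⇒  (a,b)_∞ = +1.
v=29: a=29^1·(≡17), b=29^2·(≡23) mod 29; (17|29)=-1, (23|29)=+1; (−1)^{1·2·14}·(-1)^2·(+1)^1 = +1.
v=3: a=3^4·(≡1), b=3^-10·(≡2) mod 3; (1|3)=+1, (2|3)=-1; (−1)^{4·-10·1}·(+1)^-10·(-1)^4 = +1.
Ram(16214770, 2210) = {5, 11, 13, 17}; no ℚ_5-point on the conic.

[5, 11, 13, 17]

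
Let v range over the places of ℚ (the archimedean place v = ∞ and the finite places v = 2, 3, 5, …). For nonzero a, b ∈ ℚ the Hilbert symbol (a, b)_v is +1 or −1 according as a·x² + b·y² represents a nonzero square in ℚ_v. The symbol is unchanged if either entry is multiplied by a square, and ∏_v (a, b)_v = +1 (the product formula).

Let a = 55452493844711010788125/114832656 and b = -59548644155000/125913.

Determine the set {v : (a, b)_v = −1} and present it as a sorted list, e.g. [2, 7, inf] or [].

Mod squares: a ≡ 1081621, b ≡ -11220736254. Check v ∈ {∞, 2, 3, 5, 7, 11, 13, 17, 19, 23, 31, 37, 41, 47}.
v=23: a=23^1·(≡17), b=23^1·(≡13) mod 23; (17|23)=-1, (13|23)=+1; (−1)^{1·1·11}·(-1)^1·(+1)^1 = +1.
v=19: a=19^-2·(≡3), b=19^-1·(≡3) mod 19; (3|19)=-1, (3|19)=-1; (−1)^{-2·-1·9}·(-1)^-1·(-1)^-2 = -1.
v=11: a=11^4·(≡6), b=11^2·(≡9) mod 11; (6|11)=-1, (9|11)=+1; (−1)^{4·2·5}·(-1)^2·(+1)^4 = +1.
v=2: v_2(a)=-4, v_2(b)=3; units ≡ 5, 1 (mod 8); ε·ε+αω+βω = 0·0+-4·0+3·1 ≡ 1  ⇒  (a,b)_2 = -1.
v=5: a=5^4·(≡1), b=5^4·(≡4) mod 5; (1|5)=+1, (4|5)=+1; (−1)^{4·4·2}·(+1)^4·(+1)^4 = +1.
v=17: a=17^4·(≡2), b=17^0·(≡1) mod 17; (2|17)=+1, (1|17)=+1; (−1)^{4·0·8}·(+1)^0·(+1)^4 = +1.
v=7: a=7^2·(≡4), b=7^1·(≡2) mod 7; (4|7)=+1, (2|7)=+1; (−1)^{2·1·3}·(+1)^1·(+1)^2 = +1.
v=37: a=37^3·(≡26), b=37^1·(≡20) mod 37; (26|37)=+1, (20|37)=-1; (−1)^{3·1·18}·(+1)^1·(-1)^3 = -1.
v=∞: 1081621 > 0 and -11220736254 < 0  ⇒  (a,b)_∞ = +1.
v=13: a=13^0·(≡7), b=13^1·(≡10) mod 13; (7|13)=-1, (10|13)=+1; (−1)^{0·1·6}·(-1)^1·(+1)^0 = -1.
v=31: a=31^1·(≡10), b=31^1·(≡3) mod 31; (10|31)=+1, (3|31)=-1; (−1)^{1·1·15}·(+1)^1·(-1)^1 = +1.
v=41: a=41^1·(≡23), b=41^1·(≡4) mod 41; (23|41)=+1, (4|41)=+1; (−1)^{1·1·20}·(+1)^1·(+1)^1 = +1.
v=3: a=3^-2·(≡1), b=3^-1·(≡1) mod 3; (1|3)=+1, (1|3)=+1; (−1)^{-2·-1·1}·(+1)^-1·(+1)^-2 = +1.
v=47: a=47^-2·(≡41), b=47^-2·(≡1) mod 47; (41|47)=-1, (1|47)=+1; (−1)^{-2·-2·23}·(-1)^-2·(+1)^-2 = +1.
(1081621, -11220736254 / ℚ) ramifies at {2, 13, 19, 37}: a division algebra.

[2, 13, 19, 37]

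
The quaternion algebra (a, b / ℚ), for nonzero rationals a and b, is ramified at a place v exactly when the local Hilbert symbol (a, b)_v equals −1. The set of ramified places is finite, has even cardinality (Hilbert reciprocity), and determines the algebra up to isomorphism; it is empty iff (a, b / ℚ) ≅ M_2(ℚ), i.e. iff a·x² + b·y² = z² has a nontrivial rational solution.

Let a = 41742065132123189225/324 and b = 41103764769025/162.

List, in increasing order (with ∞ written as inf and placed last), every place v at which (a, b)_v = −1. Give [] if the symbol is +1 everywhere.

(a, b) ≡ (33041, 30379442) mod (ℚ^×)²; places V = {2, 3, 5, 7, 17, 19, 31, 37, 41, 47, ∞}.
(a,b)_17: α=2, u≡10; β=1, v≡14 (mod 17); (10|17)=-1, (14|17)=-1; sign (−1)^0·-1^1·-1^2 = -1.
(a,b)_19: α=1, u≡18; β=1, v≡1 (mod 19); (18|19)=-1, (1|19)=+1; sign (−1)^1·-1^1·+1^1 = +1.
(a,b)_5: α=2, u≡1; β=2, v≡3 (mod 5); (1|5)=+1, (3|5)=-1; sign (−1)^0·+1^2·-1^2 = +1.
(a,b)_7: α=2, u≡4; β=2, v≡2 (mod 7); (4|7)=+1, (2|7)=+1; sign (−1)^0·+1^2·+1^2 = +1.
(a,b)_37: α=1, u≡8; β=1, v≡28 (mod 37); (8|37)=-1, (28|37)=+1; sign (−1)^0·-1^1·+1^1 = -1.
(a,b)_47: α=3, u≡43; β=2, v≡44 (mod 47); (43|47)=-1, (44|47)=-1; sign (−1)^0·-1^2·-1^3 = -1.
(a,b)_2: α=-2, β=-1; u≡1, v≡1 (mod 8); ε(u)ε(v)=0·0, αω(v)=-2·0, βω(u)=-1·0; sum ≡ 0  ⇒  +1.
(a,b)_3: α=-4, u≡2; β=-4, v≡2 (mod 3); (2|3)=-1, (2|3)=-1; sign (−1)^0·-1^-4·-1^-4 = +1.
(a,b)_41: α=2, u≡18; β=1, v≡40 (mod 41); (18|41)=+1, (40|41)=+1; sign (−1)^0·+1^1·+1^2 = +1.
(a,b)_31: α=2, u≡24; β=1, v≡25 (mod 31); (24|31)=-1, (25|31)=+1; sign (−1)^0·-1^1·+1^2 = -1.
(a,b)_∞: sgn(33041)=+, sgn(30379442)=+, so +1.
(33041, 30379442 / ℚ) ramifies at {17, 31, 37, 47}: a division algebra.

[17, 31, 37, 47]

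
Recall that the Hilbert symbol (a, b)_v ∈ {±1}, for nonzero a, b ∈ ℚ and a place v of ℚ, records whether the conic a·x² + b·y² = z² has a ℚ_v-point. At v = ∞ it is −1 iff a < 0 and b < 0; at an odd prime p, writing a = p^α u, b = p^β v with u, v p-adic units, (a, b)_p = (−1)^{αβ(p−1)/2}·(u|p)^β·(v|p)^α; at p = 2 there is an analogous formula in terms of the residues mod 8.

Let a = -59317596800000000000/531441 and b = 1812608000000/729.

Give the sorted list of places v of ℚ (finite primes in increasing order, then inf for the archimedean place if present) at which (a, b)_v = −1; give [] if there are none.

(a, b) ≡ (-6545, 2) mod (ℚ^×)²; places V = {2, 3, 5, 7, 11, 17, ∞}.
(a,b)_3: α=-12, u≡1; β=-6, v≡2 (mod 3); (1|3)=+1, (2|3)=-1; sign (−1)^0·+1^-6·-1^-12 = +1.
(a,b)_2: α=16, β=13; u≡7, v≡1 (mod 8); ε(u)ε(v)=1·0, αω(v)=16·0, βω(u)=13·0; sum ≡ 0  ⇒  +1.
(a,b)_5: α=11, u≡1; β=6, v≡3 (mod 5); (1|5)=+1, (3|5)=-1; sign (−1)^0·+1^6·-1^11 = -1.
(a,b)_∞: sgn(-6545)=−, sgn(2)=+, so +1.
(a,b)_11: α=1, u≡7; β=0, v≡2 (mod 11); (7|11)=-1, (2|11)=-1; sign (−1)^0·-1^0·-1^1 = -1.
(a,b)_17: α=3, u≡7; β=2, v≡13 (mod 17); (7|17)=-1, (13|17)=+1; sign (−1)^0·-1^2·+1^3 = +1.
(a,b)_7: α=3, u≡3; β=2, v≡4 (mod 7); (3|7)=-1, (4|7)=+1; sign (−1)^0·-1^2·+1^3 = +1.
|Ram(-6545, 2)| = 2, even; anisotropic at {5, 11}.

[5, 11]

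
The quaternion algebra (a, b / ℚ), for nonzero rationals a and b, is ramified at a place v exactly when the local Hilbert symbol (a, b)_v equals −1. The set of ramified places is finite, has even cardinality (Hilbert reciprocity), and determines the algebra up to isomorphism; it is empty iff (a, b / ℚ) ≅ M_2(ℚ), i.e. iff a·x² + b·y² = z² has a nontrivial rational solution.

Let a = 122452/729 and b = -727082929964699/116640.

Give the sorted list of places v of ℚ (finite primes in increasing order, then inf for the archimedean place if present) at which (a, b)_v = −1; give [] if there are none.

[2, 5]

Mod squares: a ≡ 253, b ≡ -30590. Check v ∈ {∞, 2, 3, 5, 7, 11, 19, 23, 41, 47}.
v=41: a=41^0·(≡29), b=41^2·(≡5) mod 41; (29|41)=-1, (5|41)=+1; (−1)^{0·2·20}·(-1)^2·(+1)^0 = +1.
v=11: a=11^3·(≡5), b=11^2·(≡1) mod 11; (5|11)=+1, (1|11)=+1; (−1)^{3·2·5}·(+1)^2·(+1)^3 = +1.
v=2: v_2(a)=2, v_2(b)=-5; units ≡ 5, 1 (mod 8); ε·ε+αω+βω = 0·0+2·0+-5·1 ≡ 1  ⇒  (a,b)_2 = -1.
v=23: a=23^1·(≡5), b=23^3·(≡2) mod 23; (5|23)=-1, (2|23)=+1; (−1)^{1·3·11}·(-1)^3·(+1)^1 = +1.
v=5: a=5^0·(≡3), b=5^-1·(≡2) mod 5; (3|5)=-1, (2|5)=-1; (−1)^{0·-1·2}·(-1)^-1·(-1)^0 = -1.
v=47: a=47^0·(≡34), b=47^2·(≡9) mod 47; (34|47)=+1, (9|47)=+1; (−1)^{0·2·23}·(+1)^2·(+1)^0 = +1.
v=3: a=3^-6·(≡1), b=3^-6·(≡1) mod 3; (1|3)=+1, (1|3)=+1; (−1)^{-6·-6·1}·(+1)^-6·(+1)^-6 = +1.
v=7: a=7^0·(≡1), b=7^1·(≡5) mod 7; (1|7)=+1, (5|7)=-1; (−1)^{0·1·3}·(+1)^1·(-1)^0 = +1.
v=∞: 253 > 0 and -30590 < 0  ⇒  (a,b)_∞ = +1.
v=19: a=19^0·(≡5), b=19^1·(≡7) mod 19; (5|19)=+1, (7|19)=+1; (−1)^{0·1·9}·(+1)^1·(+1)^0 = +1.
(253, -30590 / ℚ) ramifies at {2, 5}: a division algebra.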